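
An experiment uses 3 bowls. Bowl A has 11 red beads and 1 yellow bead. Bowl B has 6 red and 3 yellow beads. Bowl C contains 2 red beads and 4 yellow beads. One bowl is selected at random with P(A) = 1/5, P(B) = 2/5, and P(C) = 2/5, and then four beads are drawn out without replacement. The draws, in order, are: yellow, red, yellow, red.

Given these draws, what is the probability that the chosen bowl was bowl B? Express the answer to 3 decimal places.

0.472

The likelihood of the observed sequence under each hypothesis: P(data | bowl A) = (1/12)(11/11)(0/10) = 0; P(data | bowl B) = (3/9)(6/8)(2/7)(5/6) = 0.059524; P(data | bowl C) = (4/6)(2/5)(3/4)(1/3) = 0.066667.
Multiplying each by its prior: 1/5 · 0 = 0, 2/5 · 0.059524 = 0.02381, 2/5 · 0.066667 = 0.026667; these sum to 0.050476.
By Bayes' rule, P(bowl B | data) = (0.02381) / (0.050476) = 0.4717.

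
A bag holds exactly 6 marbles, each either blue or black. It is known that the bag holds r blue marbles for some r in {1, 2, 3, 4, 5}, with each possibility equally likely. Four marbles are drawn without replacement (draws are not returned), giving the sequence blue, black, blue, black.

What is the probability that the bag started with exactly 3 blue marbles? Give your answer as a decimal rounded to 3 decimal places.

0.429

Compute the likelihood of the observed sequence for each case: P(data | r = 1) = (1/6)(5/5)(0/4) = 0; P(data | r = 2) = (2/6)(4/5)(1/4)(3/3) = 1/15; P(data | r = 3) = (3/6)(3/5)(2/4)(2/3) = 1/10; P(data | r = 4) = (4/6)(2/5)(3/4)(1/3) = 1/15; P(data | r = 5) = (5/6)(1/5)(4/4)(0/3) = 0.
Multiplying each by its prior: 1/5 · 0 = 0, 1/5 · 1/15 = 1/75, 1/5 · 1/10 = 1/50, 1/5 · 1/15 = 1/75, 1/5 · 0 = 0; summing to 7/150.
Hence P(r = 3 | data) = (1/50) / (7/150) = 3/7.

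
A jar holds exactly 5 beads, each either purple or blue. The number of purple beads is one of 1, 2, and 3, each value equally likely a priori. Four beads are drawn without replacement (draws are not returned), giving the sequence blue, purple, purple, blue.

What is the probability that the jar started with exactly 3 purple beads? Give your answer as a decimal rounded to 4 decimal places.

0.5000

Under each hypothesis, the probability of the observed sequence is: P(data | r = 1) = (4/5)(1/4)(0/3) = 0; P(data | r = 2) = (3/5)(2/4)(1/3)(2/2) = 1/10; P(data | r = 3) = (2/5)(3/4)(2/3)(1/2) = 1/10.
Multiplying each by its prior: 1/3 · 0 = 0, 1/3 · 1/10 = 1/30, 1/3 · 1/10 = 1/30; with total 1/15.
So P(r = 3 | data) = (1/30) / (1/15) = 1/2.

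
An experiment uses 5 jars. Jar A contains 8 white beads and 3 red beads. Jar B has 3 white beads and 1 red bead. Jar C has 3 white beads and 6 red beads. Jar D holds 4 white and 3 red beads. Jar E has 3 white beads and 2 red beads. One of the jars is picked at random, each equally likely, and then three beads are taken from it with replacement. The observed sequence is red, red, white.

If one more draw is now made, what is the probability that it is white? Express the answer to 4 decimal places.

0.5365

Under each hypothesis, the probability of the observed sequence is: P(data | jar A) = (3/11)(3/11)(8/11) = 0.054095; P(data | jar B) = (1/4)(1/4)(3/4) = 0.046875; P(data | jar C) = (6/9)(6/9)(3/9) = 0.14815; P(data | jar D) = (3/7)(3/7)(4/7) = 0.10496; P(data | jar E) = (2/5)(2/5)(3/5) = 0.096.
Multiplying each by its prior: 1/5 · 0.054095 = 0.010819, 1/5 · 0.046875 = 0.009375, 1/5 · 0.14815 = 0.02963, 1/5 · 0.10496 = 0.020991, 1/5 · 0.096 = 0.0192; with total 0.090015.
The posterior is then P(jar A | data) = 0.12019, P(jar B | data) = 0.10415, P(jar C | data) = 0.32916, P(jar D | data) = 0.2332, P(jar E | data) = 0.2133.
So P(white next | data) = Σ P(white next | H) P(H | data) = (8/11)(0.12019) + (3/4)(0.10415) + (1/3)(0.32916) + (4/7)(0.2332) + (3/5)(0.2133) = 0.53648.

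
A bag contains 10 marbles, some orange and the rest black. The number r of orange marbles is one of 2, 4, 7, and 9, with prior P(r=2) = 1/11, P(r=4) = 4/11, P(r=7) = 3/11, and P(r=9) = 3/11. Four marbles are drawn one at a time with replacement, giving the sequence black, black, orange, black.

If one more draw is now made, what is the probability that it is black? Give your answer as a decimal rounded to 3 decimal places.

The likelihood of the observed sequence under each hypothesis: P(data | r = 2) = (8/10)(8/10)(2/10)(8/10) = 0.1024; P(data | r = 4) = (6/10)(6/10)(4/10)(6/10) = 0.0864; P(data | r = 7) = (3/10)(3/10)(7/10)(3/10) = 0.0189; P(data | r = 9) = (1/10)(1/10)(9/10)(1/10) = 0.0009.
Weighting by the prior gives 1/11 · 0.1024 = 0.0093091, 4/11 · 0.0864 = 0.031418, 3/11 · 0.0189 = 0.0051545, 3/11 · 0.0009 = 0.00024545; with total 0.046127.
The posterior is then P(r = 2 | data) = 0.20181, P(r = 4 | data) = 0.68112, P(r = 7 | data) = 0.11175, P(r = 9 | data) = 0.0053212.
Averaging over the posterior, P(black next | data) = (4/5)(0.20181) + (3/5)(0.68112) + (3/10)(0.11175) + (1/10)(0.0053212) = 0.60418.

0.604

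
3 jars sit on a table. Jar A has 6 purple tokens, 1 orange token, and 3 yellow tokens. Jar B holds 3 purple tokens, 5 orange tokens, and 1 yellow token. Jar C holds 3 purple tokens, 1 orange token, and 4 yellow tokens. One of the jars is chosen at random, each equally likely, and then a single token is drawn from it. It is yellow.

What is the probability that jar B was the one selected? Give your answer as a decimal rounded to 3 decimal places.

0.122

Compute the likelihood of this draw for each case: P(data | jar A) = (3/10) = 3/10; P(data | jar B) = (1/9) = 1/9; P(data | jar C) = (4/8) = 1/2.
The prior-weighted likelihoods are 1/3 · 3/10 = 1/10, 1/3 · 1/9 = 1/27, 1/3 · 1/2 = 1/6; summing to 41/135.
So P(jar B | data) = (1/27) / (41/135) = 5/41.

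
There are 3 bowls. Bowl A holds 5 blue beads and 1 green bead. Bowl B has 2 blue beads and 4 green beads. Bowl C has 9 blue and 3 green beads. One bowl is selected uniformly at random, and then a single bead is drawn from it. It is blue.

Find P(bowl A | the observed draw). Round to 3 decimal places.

0.435

Compute the likelihood of this draw for each case: P(data | bowl A) = (5/6) = 5/6; P(data | bowl B) = (2/6) = 1/3; P(data | bowl C) = (9/12) = 3/4.
The prior-weighted likelihoods are 1/3 · 5/6 = 5/18, 1/3 · 1/3 = 1/9, 1/3 · 3/4 = 1/4; summing to 23/36.
So P(bowl A | data) = (5/18) / (23/36) = 10/23.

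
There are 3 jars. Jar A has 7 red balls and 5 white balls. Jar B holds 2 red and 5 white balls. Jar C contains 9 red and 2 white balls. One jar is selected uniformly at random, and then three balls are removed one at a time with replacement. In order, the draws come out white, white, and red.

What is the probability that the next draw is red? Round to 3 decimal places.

0.448

Compute the likelihood of the observed sequence for each case: P(data | jar A) = (5/12)(5/12)(7/12) = 0.10127; P(data | jar B) = (5/7)(5/7)(2/7) = 0.14577; P(data | jar C) = (2/11)(2/11)(9/11) = 0.027047.
Multiplying each by its prior: 1/3 · 0.10127 = 0.033758, 1/3 · 0.14577 = 0.048591, 1/3 · 0.027047 = 0.0090158; these sum to 0.091364.
Dividing through by the total gives posterior P(jar A | data) = 0.36948, P(jar B | data) = 0.53184, P(jar C | data) = 0.098679.
The predictive probability is P(red next | data) = (7/12)(0.36948) + (2/7)(0.53184) + (9/11)(0.098679) = 0.44822.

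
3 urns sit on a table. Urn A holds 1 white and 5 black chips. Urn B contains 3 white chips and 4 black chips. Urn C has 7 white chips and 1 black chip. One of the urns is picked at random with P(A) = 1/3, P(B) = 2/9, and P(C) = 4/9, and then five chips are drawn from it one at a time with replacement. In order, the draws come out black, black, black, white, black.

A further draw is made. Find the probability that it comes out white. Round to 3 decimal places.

0.240

Compute the likelihood of the observed sequence for each case: P(data | urn A) = (5/6)(5/6)(5/6)(1/6)(5/6) = 0.080376; P(data | urn B) = (4/7)(4/7)(4/7)(3/7)(4/7) = 0.045695; P(data | urn C) = (1/8)(1/8)(1/8)(7/8)(1/8) = 0.00021362.
Weighting by the prior gives 1/3 · 0.080376 = 0.026792, 2/9 · 0.045695 = 0.010154, 4/9 · 0.00021362 = 9.4944e-05; summing to 0.037041.
Dividing through by the total gives posterior P(urn A | data) = 0.7233, P(urn B | data) = 0.27414, P(urn C | data) = 0.0025632.
So P(white next | data) = Σ P(white next | H) P(H | data) = (1/6)(0.7233) + (3/7)(0.27414) + (7/8)(0.0025632) = 0.24028.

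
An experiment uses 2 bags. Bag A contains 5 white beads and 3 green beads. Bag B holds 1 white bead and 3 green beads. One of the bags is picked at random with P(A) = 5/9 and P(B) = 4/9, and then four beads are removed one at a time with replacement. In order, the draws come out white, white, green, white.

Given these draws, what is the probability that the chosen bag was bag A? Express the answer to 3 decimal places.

Under each hypothesis, the probability of the observed sequence is: P(data | bag A) = (5/8)(5/8)(3/8)(5/8) = 0.091553; P(data | bag B) = (1/4)(1/4)(3/4)(1/4) = 0.011719.
Weighting by the prior gives 5/9 · 0.091553 = 0.050863, 4/9 · 0.011719 = 0.0052083; with total 0.056071.
By Bayes' rule, P(bag A | data) = (0.050863) / (0.056071) = 0.90711.

0.907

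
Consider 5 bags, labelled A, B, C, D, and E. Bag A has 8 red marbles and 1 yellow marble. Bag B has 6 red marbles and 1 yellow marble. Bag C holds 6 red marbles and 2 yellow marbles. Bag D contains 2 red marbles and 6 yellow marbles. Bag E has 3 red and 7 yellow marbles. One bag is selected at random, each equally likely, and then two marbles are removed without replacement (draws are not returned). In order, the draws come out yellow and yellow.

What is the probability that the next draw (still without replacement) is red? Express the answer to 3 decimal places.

Compute the likelihood of the observed sequence for each case: P(data | bag A) = (1/9)(0/8) = 0; P(data | bag B) = (1/7)(0/6) = 0; P(data | bag C) = (2/8)(1/7) = 1/28; P(data | bag D) = (6/8)(5/7) = 15/28; P(data | bag E) = (7/10)(6/9) = 7/15.
The prior-weighted likelihoods are 1/5 · 0 = 0, 1/5 · 0 = 0, 1/5 · 1/28 = 1/140, 1/5 · 15/28 = 3/28, 1/5 · 7/15 = 7/75; these sum to 109/525.
Normalising, the posterior is P(bag A | data) = 0, P(bag B | data) = 0, P(bag C | data) = 15/436, P(bag D | data) = 225/436, P(bag E | data) = 49/109.
Averaging over the posterior, P(red next | data) = (1)(15/436) + (1/3)(225/436) + (3/8)(49/109) = 3/8.

0.375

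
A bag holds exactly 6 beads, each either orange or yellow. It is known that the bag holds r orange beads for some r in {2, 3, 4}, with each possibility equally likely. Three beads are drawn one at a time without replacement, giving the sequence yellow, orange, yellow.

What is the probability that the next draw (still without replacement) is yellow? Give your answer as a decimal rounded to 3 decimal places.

Under each hypothesis, the probability of the observed sequence is: P(data | r = 2) = (4/6)(2/5)(3/4) = 1/5; P(data | r = 3) = (3/6)(3/5)(2/4) = 3/20; P(data | r = 4) = (2/6)(4/5)(1/4) = 1/15.
Weighting by the prior gives 1/3 · 1/5 = 1/15, 1/3 · 3/20 = 1/20, 1/3 · 1/15 = 1/45; these sum to 5/36.
The posterior is then P(r = 2 | data) = 12/25, P(r = 3 | data) = 9/25, P(r = 4 | data) = 4/25.
So P(yellow next | data) = Σ P(yellow next | H) P(H | data) = (2/3)(12/25) + (1/3)(9/25) + (0)(4/25) = 11/25.

0.440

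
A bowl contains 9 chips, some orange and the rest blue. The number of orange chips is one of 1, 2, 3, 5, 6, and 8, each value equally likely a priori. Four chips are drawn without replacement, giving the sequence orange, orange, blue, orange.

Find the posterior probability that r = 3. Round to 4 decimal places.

0.0370

Under each hypothesis, the probability of the observed sequence is: P(data | r = 1) = (1/9)(0/8) = 0; P(data | r = 2) = (2/9)(1/8)(7/7)(0/6) = 0; P(data | r = 3) = (3/9)(2/8)(6/7)(1/6) = 1/84; P(data | r = 5) = (5/9)(4/8)(4/7)(3/6) = 5/63; P(data | r = 6) = (6/9)(5/8)(3/7)(4/6) = 5/42; P(data | r = 8) = (8/9)(7/8)(1/7)(6/6) = 1/9.
The prior-weighted likelihoods are 1/6 · 0 = 0, 1/6 · 0 = 0, 1/6 · 1/84 = 1/504, 1/6 · 5/63 = 5/378, 1/6 · 5/42 = 5/252, 1/6 · 1/9 = 1/54; these sum to 3/56.
By Bayes' rule, P(r = 3 | data) = (1/504) / (3/56) = 1/27.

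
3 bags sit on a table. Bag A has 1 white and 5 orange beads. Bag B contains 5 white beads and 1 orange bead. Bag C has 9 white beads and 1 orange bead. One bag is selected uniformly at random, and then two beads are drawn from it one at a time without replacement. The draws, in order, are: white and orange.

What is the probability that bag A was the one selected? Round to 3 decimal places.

The likelihood of the observed sequence under each hypothesis: P(data | bag A) = (1/6)(5/5) = 1/6; P(data | bag B) = (5/6)(1/5) = 1/6; P(data | bag C) = (9/10)(1/9) = 1/10.
Weighting by the prior gives 1/3 · 1/6 = 1/18, 1/3 · 1/6 = 1/18, 1/3 · 1/10 = 1/30; these sum to 13/90.
Hence P(bag A | data) = (1/18) / (13/90) = 5/13.

0.385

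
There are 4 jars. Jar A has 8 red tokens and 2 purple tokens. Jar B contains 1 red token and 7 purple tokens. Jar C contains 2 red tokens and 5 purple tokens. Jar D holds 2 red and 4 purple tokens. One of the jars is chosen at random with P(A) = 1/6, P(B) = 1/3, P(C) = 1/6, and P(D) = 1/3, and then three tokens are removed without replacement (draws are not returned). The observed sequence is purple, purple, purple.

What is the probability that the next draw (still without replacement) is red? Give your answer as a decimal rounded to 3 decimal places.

0.341

The likelihood of the observed sequence under each hypothesis: P(data | jar A) = (2/10)(1/9)(0/8) = 0; P(data | jar B) = (7/8)(6/7)(5/6) = 5/8; P(data | jar C) = (5/7)(4/6)(3/5) = 2/7; P(data | jar D) = (4/6)(3/5)(2/4) = 1/5.
Weighting by the prior gives 1/6 · 0 = 0, 1/3 · 5/8 = 5/24, 1/6 · 2/7 = 1/21, 1/3 · 1/5 = 1/15; these sum to 271/840.
Normalising, the posterior is P(jar A | data) = 0, P(jar B | data) = 175/271, P(jar C | data) = 40/271, P(jar D | data) = 56/271.
So P(red next | data) = Σ P(red next | H) P(H | data) = (1/5)(175/271) + (1/2)(40/271) + (2/3)(56/271) = 277/813.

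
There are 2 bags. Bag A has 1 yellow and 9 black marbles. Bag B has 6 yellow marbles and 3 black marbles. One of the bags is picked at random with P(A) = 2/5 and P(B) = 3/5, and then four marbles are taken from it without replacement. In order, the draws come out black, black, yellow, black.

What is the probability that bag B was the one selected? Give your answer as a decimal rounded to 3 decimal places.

0.152

Compute the likelihood of the observed sequence for each case: P(data | bag A) = (9/10)(8/9)(1/8)(7/7) = 1/10; P(data | bag B) = (3/9)(2/8)(6/7)(1/6) = 1/84.
Multiplying each by its prior: 2/5 · 1/10 = 1/25, 3/5 · 1/84 = 1/140; these sum to 33/700.
Therefore the posterior P(bag B | data) = (1/140) / (33/700) = 5/33.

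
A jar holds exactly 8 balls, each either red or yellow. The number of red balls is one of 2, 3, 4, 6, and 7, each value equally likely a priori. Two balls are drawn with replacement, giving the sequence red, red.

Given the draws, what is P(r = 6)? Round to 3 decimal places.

0.316

The likelihood of the observed sequence under each hypothesis: P(data | r = 2) = (2/8)(2/8) = 1/16; P(data | r = 3) = (3/8)(3/8) = 9/64; P(data | r = 4) = (4/8)(4/8) = 1/4; P(data | r = 6) = (6/8)(6/8) = 9/16; P(data | r = 7) = (7/8)(7/8) = 49/64.
Weighting by the prior gives 1/5 · 1/16 = 1/80, 1/5 · 9/64 = 9/320, 1/5 · 1/4 = 1/20, 1/5 · 9/16 = 9/80, 1/5 · 49/64 = 49/320; summing to 57/160.
So P(r = 6 | data) = (9/80) / (57/160) = 6/19.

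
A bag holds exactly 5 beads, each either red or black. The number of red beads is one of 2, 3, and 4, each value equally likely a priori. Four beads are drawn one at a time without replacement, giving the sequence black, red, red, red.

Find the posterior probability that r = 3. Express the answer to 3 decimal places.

Under each hypothesis, the probability of the observed sequence is: P(data | r = 2) = (3/5)(2/4)(1/3)(0/2) = 0; P(data | r = 3) = (2/5)(3/4)(2/3)(1/2) = 1/10; P(data | r = 4) = (1/5)(4/4)(3/3)(2/2) = 1/5.
Multiplying each by its prior: 1/3 · 0 = 0, 1/3 · 1/10 = 1/30, 1/3 · 1/5 = 1/15; summing to 1/10.
By Bayes' rule, P(r = 3 | data) = (1/30) / (1/10) = 1/3.

0.333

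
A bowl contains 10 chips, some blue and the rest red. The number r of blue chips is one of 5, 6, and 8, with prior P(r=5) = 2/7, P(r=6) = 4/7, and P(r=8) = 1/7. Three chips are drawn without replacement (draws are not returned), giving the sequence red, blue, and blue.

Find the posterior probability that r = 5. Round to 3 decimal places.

The likelihood of the observed sequence under each hypothesis: P(data | r = 5) = (5/10)(5/9)(4/8) = 5/36; P(data | r = 6) = (4/10)(6/9)(5/8) = 1/6; P(data | r = 8) = (2/10)(8/9)(7/8) = 7/45.
Weighting by the prior gives 2/7 · 5/36 = 5/126, 4/7 · 1/6 = 2/21, 1/7 · 7/45 = 1/45; summing to 11/70.
Hence P(r = 5 | data) = (5/126) / (11/70) = 25/99.

0.253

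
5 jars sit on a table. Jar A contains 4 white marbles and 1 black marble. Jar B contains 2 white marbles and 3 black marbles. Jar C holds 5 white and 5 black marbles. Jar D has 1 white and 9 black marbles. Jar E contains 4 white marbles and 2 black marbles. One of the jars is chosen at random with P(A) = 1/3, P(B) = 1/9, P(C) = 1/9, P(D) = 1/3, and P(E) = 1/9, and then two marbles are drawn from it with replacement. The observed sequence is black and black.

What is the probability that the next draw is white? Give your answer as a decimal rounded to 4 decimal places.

Under each hypothesis, the probability of the observed sequence is: P(data | jar A) = (1/5)(1/5) = 0.04; P(data | jar B) = (3/5)(3/5) = 0.36; P(data | jar C) = (5/10)(5/10) = 0.25; P(data | jar D) = (9/10)(9/10) = 0.81; P(data | jar E) = (2/6)(2/6) = 0.11111.
Multiplying each by its prior: 1/3 · 0.04 = 0.013333, 1/9 · 0.36 = 0.04, 1/9 · 0.25 = 0.027778, 1/3 · 0.81 = 0.27, 1/9 · 0.11111 = 0.012346; with total 0.36346.
Normalising, the posterior is P(jar A | data) = 0.036685, P(jar B | data) = 0.11005, P(jar C | data) = 0.076427, P(jar D | data) = 0.74287, P(jar E | data) = 0.033967.
Averaging over the posterior, P(white next | data) = (4/5)(0.036685) + (2/5)(0.11005) + (1/2)(0.076427) + (1/10)(0.74287) + (2/3)(0.033967) = 0.20851.

0.2085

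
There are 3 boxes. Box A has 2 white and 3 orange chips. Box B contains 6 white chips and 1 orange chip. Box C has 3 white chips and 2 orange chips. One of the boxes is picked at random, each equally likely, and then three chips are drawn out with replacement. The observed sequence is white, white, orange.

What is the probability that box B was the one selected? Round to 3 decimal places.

Compute the likelihood of the observed sequence for each case: P(data | box A) = (2/5)(2/5)(3/5) = 0.096; P(data | box B) = (6/7)(6/7)(1/7) = 0.10496; P(data | box C) = (3/5)(3/5)(2/5) = 0.144.
Weighting by the prior gives 1/3 · 0.096 = 0.032, 1/3 · 0.10496 = 0.034985, 1/3 · 0.144 = 0.048; summing to 0.11499.
Therefore the posterior P(box B | data) = (0.034985) / (0.11499) = 0.30426.

0.304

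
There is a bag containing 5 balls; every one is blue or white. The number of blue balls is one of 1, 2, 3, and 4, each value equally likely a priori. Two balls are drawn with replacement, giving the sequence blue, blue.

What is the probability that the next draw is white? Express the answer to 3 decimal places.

0.333

The likelihood of the observed sequence under each hypothesis: P(data | r = 1) = (1/5)(1/5) = 1/25; P(data | r = 2) = (2/5)(2/5) = 4/25; P(data | r = 3) = (3/5)(3/5) = 9/25; P(data | r = 4) = (4/5)(4/5) = 16/25.
The prior-weighted likelihoods are 1/4 · 1/25 = 1/100, 1/4 · 4/25 = 1/25, 1/4 · 9/25 = 9/100, 1/4 · 16/25 = 4/25; these sum to 3/10.
Dividing through by the total gives posterior P(r = 1 | data) = 1/30, P(r = 2 | data) = 2/15, P(r = 3 | data) = 3/10, P(r = 4 | data) = 8/15.
Averaging over the posterior, P(white next | data) = (4/5)(1/30) + (3/5)(2/15) + (2/5)(3/10) + (1/5)(8/15) = 1/3.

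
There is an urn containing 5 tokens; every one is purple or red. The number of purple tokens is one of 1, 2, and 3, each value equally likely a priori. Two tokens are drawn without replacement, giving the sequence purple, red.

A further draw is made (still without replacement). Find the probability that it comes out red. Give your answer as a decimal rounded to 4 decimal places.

The likelihood of the observed sequence under each hypothesis: P(data | r = 1) = (1/5)(4/4) = 1/5; P(data | r = 2) = (2/5)(3/4) = 3/10; P(data | r = 3) = (3/5)(2/4) = 3/10.
Multiplying each by its prior: 1/3 · 1/5 = 1/15, 1/3 · 3/10 = 1/10, 1/3 · 3/10 = 1/10; summing to 4/15.
Normalising, the posterior is P(r = 1 | data) = 1/4, P(r = 2 | data) = 3/8, P(r = 3 | data) = 3/8.
The predictive probability is P(red next | data) = (1)(1/4) + (2/3)(3/8) + (1/3)(3/8) = 5/8.

0.6250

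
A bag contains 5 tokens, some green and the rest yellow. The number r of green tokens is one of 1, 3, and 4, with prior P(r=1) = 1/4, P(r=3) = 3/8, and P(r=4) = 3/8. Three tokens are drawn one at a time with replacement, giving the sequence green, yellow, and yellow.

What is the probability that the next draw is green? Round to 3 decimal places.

Under each hypothesis, the probability of the observed sequence is: P(data | r = 1) = (1/5)(4/5)(4/5) = 16/125; P(data | r = 3) = (3/5)(2/5)(2/5) = 12/125; P(data | r = 4) = (4/5)(1/5)(1/5) = 4/125.
Multiplying each by its prior: 1/4 · 16/125 = 4/125, 3/8 · 12/125 = 9/250, 3/8 · 4/125 = 3/250; with total 2/25.
Normalising, the posterior is P(r = 1 | data) = 2/5, P(r = 3 | data) = 9/20, P(r = 4 | data) = 3/20.
So P(green next | data) = Σ P(green next | H) P(H | data) = (1/5)(2/5) + (3/5)(9/20) + (4/5)(3/20) = 47/100.

0.470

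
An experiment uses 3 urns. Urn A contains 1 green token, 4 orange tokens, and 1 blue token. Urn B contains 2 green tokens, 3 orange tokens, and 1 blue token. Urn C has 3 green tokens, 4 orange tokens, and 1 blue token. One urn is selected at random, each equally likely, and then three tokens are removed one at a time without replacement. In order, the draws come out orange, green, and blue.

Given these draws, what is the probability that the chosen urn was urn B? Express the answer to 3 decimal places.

Under each hypothesis, the probability of the observed sequence is: P(data | urn A) = (4/6)(1/5)(1/4) = 1/30; P(data | urn B) = (3/6)(2/5)(1/4) = 1/20; P(data | urn C) = (4/8)(3/7)(1/6) = 1/28.
Multiplying each by its prior: 1/3 · 1/30 = 1/90, 1/3 · 1/20 = 1/60, 1/3 · 1/28 = 1/84; these sum to 5/126.
Hence P(urn B | data) = (1/60) / (5/126) = 21/50.

0.420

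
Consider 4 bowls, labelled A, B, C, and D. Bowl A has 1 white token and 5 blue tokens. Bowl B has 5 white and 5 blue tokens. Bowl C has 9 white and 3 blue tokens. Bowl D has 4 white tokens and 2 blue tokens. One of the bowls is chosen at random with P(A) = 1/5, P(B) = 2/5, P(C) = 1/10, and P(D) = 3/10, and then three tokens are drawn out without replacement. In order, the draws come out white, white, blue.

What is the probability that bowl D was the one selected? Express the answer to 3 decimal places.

Under each hypothesis, the probability of the observed sequence is: P(data | bowl A) = (1/6)(0/5) = 0; P(data | bowl B) = (5/10)(4/9)(5/8) = 0.13889; P(data | bowl C) = (9/12)(8/11)(3/10) = 0.16364; P(data | bowl D) = (4/6)(3/5)(2/4) = 0.2.
Multiplying each by its prior: 1/5 · 0 = 0, 2/5 · 0.13889 = 0.055556, 1/10 · 0.16364 = 0.016364, 3/10 · 0.2 = 0.06; summing to 0.13192.
By Bayes' rule, P(bowl D | data) = (0.06) / (0.13192) = 0.45482.

0.455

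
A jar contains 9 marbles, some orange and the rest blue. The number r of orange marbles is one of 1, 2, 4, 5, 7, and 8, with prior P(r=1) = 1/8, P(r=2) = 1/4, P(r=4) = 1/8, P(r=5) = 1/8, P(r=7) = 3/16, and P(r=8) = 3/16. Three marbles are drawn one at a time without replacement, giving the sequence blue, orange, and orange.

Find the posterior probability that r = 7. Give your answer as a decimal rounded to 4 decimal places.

The likelihood of the observed sequence under each hypothesis: P(data | r = 1) = (8/9)(1/8)(0/7) = 0; P(data | r = 2) = (7/9)(2/8)(1/7) = 1/36; P(data | r = 4) = (5/9)(4/8)(3/7) = 5/42; P(data | r = 5) = (4/9)(5/8)(4/7) = 10/63; P(data | r = 7) = (2/9)(7/8)(6/7) = 1/6; P(data | r = 8) = (1/9)(8/8)(7/7) = 1/9.
Multiplying each by its prior: 1/8 · 0 = 0, 1/4 · 1/36 = 1/144, 1/8 · 5/42 = 5/336, 1/8 · 10/63 = 5/252, 3/16 · 1/6 = 1/32, 3/16 · 1/9 = 1/48; with total 3/32.
By Bayes' rule, P(r = 7 | data) = (1/32) / (3/32) = 1/3.

0.3333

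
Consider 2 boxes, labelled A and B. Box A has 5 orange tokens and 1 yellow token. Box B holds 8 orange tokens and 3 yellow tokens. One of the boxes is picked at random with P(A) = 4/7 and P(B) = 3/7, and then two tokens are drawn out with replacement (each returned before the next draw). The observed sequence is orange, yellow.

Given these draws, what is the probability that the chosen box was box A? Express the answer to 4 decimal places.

Compute the likelihood of the observed sequence for each case: P(data | box A) = (5/6)(1/6) = 0.13889; P(data | box B) = (8/11)(3/11) = 0.19835.
Multiplying each by its prior: 4/7 · 0.13889 = 0.079365, 3/7 · 0.19835 = 0.085006; with total 0.16437.
Hence P(box A | data) = (0.079365) / (0.16437) = 0.48284.

0.4828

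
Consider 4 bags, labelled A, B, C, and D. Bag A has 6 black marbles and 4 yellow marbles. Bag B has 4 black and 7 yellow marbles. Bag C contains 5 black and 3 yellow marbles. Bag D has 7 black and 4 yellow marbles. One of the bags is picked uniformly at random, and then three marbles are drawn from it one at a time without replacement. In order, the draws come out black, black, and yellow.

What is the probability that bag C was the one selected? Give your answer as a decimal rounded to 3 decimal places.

0.298

Compute the likelihood of the observed sequence for each case: P(data | bag A) = (6/10)(5/9)(4/8) = 0.16667; P(data | bag B) = (4/11)(3/10)(7/9) = 0.084848; P(data | bag C) = (5/8)(4/7)(3/6) = 0.17857; P(data | bag D) = (7/11)(6/10)(4/9) = 0.1697.
The prior-weighted likelihoods are 1/4 · 0.16667 = 0.041667, 1/4 · 0.084848 = 0.021212, 1/4 · 0.17857 = 0.044643, 1/4 · 0.1697 = 0.042424; with total 0.14995.
By Bayes' rule, P(bag C | data) = (0.044643) / (0.14995) = 0.29773.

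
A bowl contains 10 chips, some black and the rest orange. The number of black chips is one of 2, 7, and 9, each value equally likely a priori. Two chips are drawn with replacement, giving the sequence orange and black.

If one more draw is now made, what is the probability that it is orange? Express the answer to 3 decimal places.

The likelihood of the observed sequence under each hypothesis: P(data | r = 2) = (8/10)(2/10) = 4/25; P(data | r = 7) = (3/10)(7/10) = 21/100; P(data | r = 9) = (1/10)(9/10) = 9/100.
Multiplying each by its prior: 1/3 · 4/25 = 4/75, 1/3 · 21/100 = 7/100, 1/3 · 9/100 = 3/100; these sum to 23/150.
The posterior is then P(r = 2 | data) = 8/23, P(r = 7 | data) = 21/46, P(r = 9 | data) = 9/46.
Averaging over the posterior, P(orange next | data) = (4/5)(8/23) + (3/10)(21/46) + (1/10)(9/46) = 10/23.

0.435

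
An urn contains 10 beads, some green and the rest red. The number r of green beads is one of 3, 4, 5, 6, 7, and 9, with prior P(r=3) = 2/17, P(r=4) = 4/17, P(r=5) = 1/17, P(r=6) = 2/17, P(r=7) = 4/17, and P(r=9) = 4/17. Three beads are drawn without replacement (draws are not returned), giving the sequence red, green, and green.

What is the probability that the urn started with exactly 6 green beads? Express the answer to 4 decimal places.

0.1596

Under each hypothesis, the probability of the observed sequence is: P(data | r = 3) = (7/10)(3/9)(2/8) = 0.058333; P(data | r = 4) = (6/10)(4/9)(3/8) = 0.1; P(data | r = 5) = (5/10)(5/9)(4/8) = 0.13889; P(data | r = 6) = (4/10)(6/9)(5/8) = 0.16667; P(data | r = 7) = (3/10)(7/9)(6/8) = 0.175; P(data | r = 9) = (1/10)(9/9)(8/8) = 0.1.
Weighting by the prior gives 2/17 · 0.058333 = 0.0068627, 4/17 · 0.1 = 0.023529, 1/17 · 0.13889 = 0.0081699, 2/17 · 0.16667 = 0.019608, 4/17 · 0.175 = 0.041176, 4/17 · 0.1 = 0.023529; with total 0.12288.
Hence P(r = 6 | data) = (0.019608) / (0.12288) = 0.15957.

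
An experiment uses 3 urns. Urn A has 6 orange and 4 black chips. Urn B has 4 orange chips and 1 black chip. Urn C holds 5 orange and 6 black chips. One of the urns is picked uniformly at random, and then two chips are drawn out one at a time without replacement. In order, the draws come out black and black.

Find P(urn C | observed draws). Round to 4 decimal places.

Under each hypothesis, the probability of the observed sequence is: P(data | urn A) = (4/10)(3/9) = 2/15; P(data | urn B) = (1/5)(0/4) = 0; P(data | urn C) = (6/11)(5/10) = 3/11.
The prior-weighted likelihoods are 1/3 · 2/15 = 2/45, 1/3 · 0 = 0, 1/3 · 3/11 = 1/11; these sum to 67/495.
Hence P(urn C | data) = (1/11) / (67/495) = 45/67.

0.6716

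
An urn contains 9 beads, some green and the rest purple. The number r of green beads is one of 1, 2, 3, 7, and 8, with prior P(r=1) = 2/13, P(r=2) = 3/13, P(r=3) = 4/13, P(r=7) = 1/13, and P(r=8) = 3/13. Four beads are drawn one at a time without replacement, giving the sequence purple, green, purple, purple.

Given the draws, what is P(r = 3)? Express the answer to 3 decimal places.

The likelihood of the observed sequence under each hypothesis: P(data | r = 1) = (8/9)(1/8)(7/7)(6/6) = 0.11111; P(data | r = 2) = (7/9)(2/8)(6/7)(5/6) = 0.13889; P(data | r = 3) = (6/9)(3/8)(5/7)(4/6) = 0.11905; P(data | r = 7) = (2/9)(7/8)(1/7)(0/6) = 0; P(data | r = 8) = (1/9)(8/8)(0/7) = 0.
Weighting by the prior gives 2/13 · 0.11111 = 0.017094, 3/13 · 0.13889 = 0.032051, 4/13 · 0.11905 = 0.03663, 1/13 · 0 = 0, 3/13 · 0 = 0; summing to 0.085775.
So P(r = 3 | data) = (0.03663) / (0.085775) = 0.42705.

0.427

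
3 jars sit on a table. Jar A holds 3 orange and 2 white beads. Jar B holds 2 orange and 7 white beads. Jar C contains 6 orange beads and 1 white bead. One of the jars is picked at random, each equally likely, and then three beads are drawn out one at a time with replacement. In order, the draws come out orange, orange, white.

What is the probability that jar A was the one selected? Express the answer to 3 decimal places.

Under each hypothesis, the probability of the observed sequence is: P(data | jar A) = (3/5)(3/5)(2/5) = 0.144; P(data | jar B) = (2/9)(2/9)(7/9) = 0.038409; P(data | jar C) = (6/7)(6/7)(1/7) = 0.10496.
The prior-weighted likelihoods are 1/3 · 0.144 = 0.048, 1/3 · 0.038409 = 0.012803, 1/3 · 0.10496 = 0.034985; these sum to 0.095788.
Hence P(jar A | data) = (0.048) / (0.095788) = 0.5011.

0.501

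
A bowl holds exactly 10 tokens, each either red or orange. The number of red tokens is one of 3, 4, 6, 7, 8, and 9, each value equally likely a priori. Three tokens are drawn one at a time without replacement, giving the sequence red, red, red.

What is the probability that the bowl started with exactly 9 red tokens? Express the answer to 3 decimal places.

0.420

Compute the likelihood of the observed sequence for each case: P(data | r = 3) = (3/10)(2/9)(1/8) = 1/120; P(data | r = 4) = (4/10)(3/9)(2/8) = 1/30; P(data | r = 6) = (6/10)(5/9)(4/8) = 1/6; P(data | r = 7) = (7/10)(6/9)(5/8) = 7/24; P(data | r = 8) = (8/10)(7/9)(6/8) = 7/15; P(data | r = 9) = (9/10)(8/9)(7/8) = 7/10.
Multiplying each by its prior: 1/6 · 1/120 = 1/720, 1/6 · 1/30 = 1/180, 1/6 · 1/6 = 1/36, 1/6 · 7/24 = 7/144, 1/6 · 7/15 = 7/90, 1/6 · 7/10 = 7/60; summing to 5/18.
Therefore the posterior P(r = 9 | data) = (7/60) / (5/18) = 21/50.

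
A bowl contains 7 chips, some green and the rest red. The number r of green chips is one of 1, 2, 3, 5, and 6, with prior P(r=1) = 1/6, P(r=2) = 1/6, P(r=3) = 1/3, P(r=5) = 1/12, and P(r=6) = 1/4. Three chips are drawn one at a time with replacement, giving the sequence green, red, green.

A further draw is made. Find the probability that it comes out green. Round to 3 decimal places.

The likelihood of the observed sequence under each hypothesis: P(data | r = 1) = (1/7)(6/7)(1/7) = 0.017493; P(data | r = 2) = (2/7)(5/7)(2/7) = 0.058309; P(data | r = 3) = (3/7)(4/7)(3/7) = 0.10496; P(data | r = 5) = (5/7)(2/7)(5/7) = 0.14577; P(data | r = 6) = (6/7)(1/7)(6/7) = 0.10496.
The prior-weighted likelihoods are 1/6 · 0.017493 = 0.0029155, 1/6 · 0.058309 = 0.0097182, 1/3 · 0.10496 = 0.034985, 1/12 · 0.14577 = 0.012148, 1/4 · 0.10496 = 0.026239; these sum to 0.086006.
Normalising, the posterior is P(r = 1 | data) = 0.033898, P(r = 2 | data) = 0.11299, P(r = 3 | data) = 0.40678, P(r = 5 | data) = 0.14124, P(r = 6 | data) = 0.30508.
The predictive probability is P(green next | data) = (1/7)(0.033898) + (2/7)(0.11299) + (3/7)(0.40678) + (5/7)(0.14124) + (6/7)(0.30508) = 0.57385.

0.574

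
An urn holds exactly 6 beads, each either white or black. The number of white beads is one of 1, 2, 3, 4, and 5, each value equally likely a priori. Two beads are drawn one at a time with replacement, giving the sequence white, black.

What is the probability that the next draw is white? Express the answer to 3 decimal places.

0.500

The likelihood of the observed sequence under each hypothesis: P(data | r = 1) = (1/6)(5/6) = 5/36; P(data | r = 2) = (2/6)(4/6) = 2/9; P(data | r = 3) = (3/6)(3/6) = 1/4; P(data | r = 4) = (4/6)(2/6) = 2/9; P(data | r = 5) = (5/6)(1/6) = 5/36.
Multiplying each by its prior: 1/5 · 5/36 = 1/36, 1/5 · 2/9 = 2/45, 1/5 · 1/4 = 1/20, 1/5 · 2/9 = 2/45, 1/5 · 5/36 = 1/36; summing to 7/36.
Dividing through by the total gives posterior P(r = 1 | data) = 1/7, P(r = 2 | data) = 8/35, P(r = 3 | data) = 9/35, P(r = 4 | data) = 8/35, P(r = 5 | data) = 1/7.
The predictive probability is P(white next | data) = (1/6)(1/7) + (1/3)(8/35) + (1/2)(9/35) + (2/3)(8/35) + (5/6)(1/7) = 1/2.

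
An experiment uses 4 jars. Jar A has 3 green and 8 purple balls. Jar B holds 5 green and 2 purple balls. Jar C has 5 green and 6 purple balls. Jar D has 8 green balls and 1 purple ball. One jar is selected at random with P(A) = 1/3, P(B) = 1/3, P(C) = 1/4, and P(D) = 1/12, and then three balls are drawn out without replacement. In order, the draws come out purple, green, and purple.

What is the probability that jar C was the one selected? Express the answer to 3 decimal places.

Compute the likelihood of the observed sequence for each case: P(data | jar A) = (8/11)(3/10)(7/9) = 0.1697; P(data | jar B) = (2/7)(5/6)(1/5) = 0.047619; P(data | jar C) = (6/11)(5/10)(5/9) = 0.15152; P(data | jar D) = (1/9)(8/8)(0/7) = 0.
Multiplying each by its prior: 1/3 · 0.1697 = 0.056566, 1/3 · 0.047619 = 0.015873, 1/4 · 0.15152 = 0.037879, 1/12 · 0 = 0; these sum to 0.11032.
Therefore the posterior P(jar C | data) = (0.037879) / (0.11032) = 0.34336.

0.343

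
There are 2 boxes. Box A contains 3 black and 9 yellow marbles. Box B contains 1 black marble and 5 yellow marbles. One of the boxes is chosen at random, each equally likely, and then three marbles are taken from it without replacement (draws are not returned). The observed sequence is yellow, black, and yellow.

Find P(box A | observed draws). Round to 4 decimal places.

0.4954

Compute the likelihood of the observed sequence for each case: P(data | box A) = (9/12)(3/11)(8/10) = 9/55; P(data | box B) = (5/6)(1/5)(4/4) = 1/6.
The prior-weighted likelihoods are 1/2 · 9/55 = 9/110, 1/2 · 1/6 = 1/12; summing to 109/660.
By Bayes' rule, P(box A | data) = (9/110) / (109/660) = 54/109.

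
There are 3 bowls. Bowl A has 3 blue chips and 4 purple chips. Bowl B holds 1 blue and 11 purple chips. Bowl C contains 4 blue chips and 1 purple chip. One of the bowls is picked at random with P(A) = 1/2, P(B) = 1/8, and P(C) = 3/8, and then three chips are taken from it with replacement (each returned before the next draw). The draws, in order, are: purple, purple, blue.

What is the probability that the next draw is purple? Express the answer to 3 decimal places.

For each hypothesis, P(data | H) works out to: P(data | bowl A) = (4/7)(4/7)(3/7) = 0.13994; P(data | bowl B) = (11/12)(11/12)(1/12) = 0.070023; P(data | bowl C) = (1/5)(1/5)(4/5) = 0.032.
Multiplying each by its prior: 1/2 · 0.13994 = 0.069971, 1/8 · 0.070023 = 0.0087529, 3/8 · 0.032 = 0.012; with total 0.090724.
Normalising, the posterior is P(bowl A | data) = 0.77125, P(bowl B | data) = 0.096479, P(bowl C | data) = 0.13227.
Averaging over the posterior, P(purple next | data) = (4/7)(0.77125) + (11/12)(0.096479) + (1/5)(0.13227) = 0.55561.

0.556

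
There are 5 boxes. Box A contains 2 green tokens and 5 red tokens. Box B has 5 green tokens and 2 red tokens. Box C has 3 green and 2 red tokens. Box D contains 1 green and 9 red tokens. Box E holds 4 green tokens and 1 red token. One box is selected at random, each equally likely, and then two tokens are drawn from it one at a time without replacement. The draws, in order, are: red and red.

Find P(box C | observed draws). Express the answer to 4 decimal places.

For each hypothesis, P(data | H) works out to: P(data | box A) = (5/7)(4/6) = 0.47619; P(data | box B) = (2/7)(1/6) = 0.047619; P(data | box C) = (2/5)(1/4) = 0.1; P(data | box D) = (9/10)(8/9) = 0.8; P(data | box E) = (1/5)(0/4) = 0.
The prior-weighted likelihoods are 1/5 · 0.47619 = 0.095238, 1/5 · 0.047619 = 0.0095238, 1/5 · 0.1 = 0.02, 1/5 · 0.8 = 0.16, 1/5 · 0 = 0; with total 0.28476.
So P(box C | data) = (0.02) / (0.28476) = 0.070234.

0.0702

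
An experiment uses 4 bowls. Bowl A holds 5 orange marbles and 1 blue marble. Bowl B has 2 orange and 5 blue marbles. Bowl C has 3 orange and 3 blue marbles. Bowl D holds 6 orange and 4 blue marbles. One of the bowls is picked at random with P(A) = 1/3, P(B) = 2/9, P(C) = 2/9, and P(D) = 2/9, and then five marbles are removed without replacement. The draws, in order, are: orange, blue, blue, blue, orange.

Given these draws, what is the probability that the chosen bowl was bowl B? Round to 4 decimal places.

The likelihood of the observed sequence under each hypothesis: P(data | bowl A) = (5/6)(1/5)(0/4) = 0; P(data | bowl B) = (2/7)(5/6)(4/5)(3/4)(1/3) = 1/21; P(data | bowl C) = (3/6)(3/5)(2/4)(1/3)(2/2) = 1/20; P(data | bowl D) = (6/10)(4/9)(3/8)(2/7)(5/6) = 1/42.
The prior-weighted likelihoods are 1/3 · 0 = 0, 2/9 · 1/21 = 2/189, 2/9 · 1/20 = 1/90, 2/9 · 1/42 = 1/189; these sum to 17/630.
Therefore the posterior P(bowl B | data) = (2/189) / (17/630) = 20/51.

0.3922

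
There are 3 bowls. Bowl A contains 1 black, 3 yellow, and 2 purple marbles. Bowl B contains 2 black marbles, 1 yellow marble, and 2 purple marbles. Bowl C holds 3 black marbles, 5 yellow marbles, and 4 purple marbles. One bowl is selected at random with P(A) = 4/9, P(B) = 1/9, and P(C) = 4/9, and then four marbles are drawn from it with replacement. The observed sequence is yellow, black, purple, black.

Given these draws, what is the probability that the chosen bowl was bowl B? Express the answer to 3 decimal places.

0.194

For each hypothesis, P(data | H) works out to: P(data | bowl A) = (3/6)(1/6)(2/6)(1/6) = 0.0046296; P(data | bowl B) = (1/5)(2/5)(2/5)(2/5) = 0.0128; P(data | bowl C) = (5/12)(3/12)(4/12)(3/12) = 0.0086806.
The prior-weighted likelihoods are 4/9 · 0.0046296 = 0.0020576, 1/9 · 0.0128 = 0.0014222, 4/9 · 0.0086806 = 0.003858; with total 0.0073379.
Therefore the posterior P(bowl B | data) = (0.0014222) / (0.0073379) = 0.19382.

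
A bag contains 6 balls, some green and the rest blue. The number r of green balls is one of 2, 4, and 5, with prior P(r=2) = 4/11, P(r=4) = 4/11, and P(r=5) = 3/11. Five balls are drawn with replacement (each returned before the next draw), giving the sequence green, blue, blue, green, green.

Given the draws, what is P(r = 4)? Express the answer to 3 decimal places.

Under each hypothesis, the probability of the observed sequence is: P(data | r = 2) = (2/6)(4/6)(4/6)(2/6)(2/6) = 0.016461; P(data | r = 4) = (4/6)(2/6)(2/6)(4/6)(4/6) = 0.032922; P(data | r = 5) = (5/6)(1/6)(1/6)(5/6)(5/6) = 0.016075.
The prior-weighted likelihoods are 4/11 · 0.016461 = 0.0059858, 4/11 · 0.032922 = 0.011972, 3/11 · 0.016075 = 0.0043841; these sum to 0.022341.
So P(r = 4 | data) = (0.011972) / (0.022341) = 0.53585.

0.536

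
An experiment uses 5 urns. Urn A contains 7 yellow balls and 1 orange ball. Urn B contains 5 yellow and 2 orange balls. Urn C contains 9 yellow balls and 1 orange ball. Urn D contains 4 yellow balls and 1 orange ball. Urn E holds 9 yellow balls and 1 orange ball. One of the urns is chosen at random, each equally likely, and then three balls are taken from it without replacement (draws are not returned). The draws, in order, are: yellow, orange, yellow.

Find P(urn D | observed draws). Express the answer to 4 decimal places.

0.2795

Compute the likelihood of the observed sequence for each case: P(data | urn A) = (7/8)(1/7)(6/6) = 0.125; P(data | urn B) = (5/7)(2/6)(4/5) = 0.19048; P(data | urn C) = (9/10)(1/9)(8/8) = 0.1; P(data | urn D) = (4/5)(1/4)(3/3) = 0.2; P(data | urn E) = (9/10)(1/9)(8/8) = 0.1.
The prior-weighted likelihoods are 1/5 · 0.125 = 0.025, 1/5 · 0.19048 = 0.038095, 1/5 · 0.1 = 0.02, 1/5 · 0.2 = 0.04, 1/5 · 0.1 = 0.02; summing to 0.1431.
Therefore the posterior P(urn D | data) = (0.04) / (0.1431) = 0.27953.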